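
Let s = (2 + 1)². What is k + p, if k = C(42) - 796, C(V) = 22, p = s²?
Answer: -693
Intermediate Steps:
s = 9 (s = 3² = 9)
p = 81 (p = 9² = 81)
k = -774 (k = 22 - 796 = -774)
k + p = -774 + 81 = -693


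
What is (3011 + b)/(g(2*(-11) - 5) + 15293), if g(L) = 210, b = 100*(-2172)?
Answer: -214189/15503 ≈ -13.816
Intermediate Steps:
b = -217200
(3011 + b)/(g(2*(-11) - 5) + 15293) = (3011 - 217200)/(210 + 15293) = -214189/15503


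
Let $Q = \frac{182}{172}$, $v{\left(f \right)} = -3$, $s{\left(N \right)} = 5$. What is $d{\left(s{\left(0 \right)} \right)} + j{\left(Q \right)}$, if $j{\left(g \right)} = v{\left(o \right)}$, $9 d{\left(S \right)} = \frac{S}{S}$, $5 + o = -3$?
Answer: $- \frac{26}{9} \approx -2.8889$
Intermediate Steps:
$o = -8$ ($o = -5 - 3 = -8$)
$d{\left(S \right)} = \frac{1}{9}$ ($d{\left(S \right)} = \frac{S \frac{1}{S}}{9} = \frac{1}{9} \cdot 1 = \frac{1}{9}$)
$Q = \frac{91}{86}$ ($Q = 182 \cdot \frac{1}{172} = \frac{91}{86} \approx 1.0581$)
$j{\left(g \right)} = -3$
$d{\left(s{\left(0 \right)} \right)} + j{\left(Q \right)} = \frac{1}{9} - 3 = - \frac{26}{9}$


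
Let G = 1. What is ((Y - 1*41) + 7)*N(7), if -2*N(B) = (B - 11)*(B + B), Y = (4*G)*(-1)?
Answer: -1064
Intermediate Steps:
Y = -4 (Y = (4*1)*(-1) = 4*(-1) = -4)
N(B) = -B*(-11 + B) (N(B) = -(B - 11)*(B + B)/2 = -(-11 + B)*2*B/2 = -B*(-11 + B))
((Y - 1*41) + 7)*N(7) = ((-4 - 1*41) + 7)*(7*(11 - 1*7)) = ((-4 - 41) + 7)*(7*(11 - 7)) = (-45 + 7)*(7*4) = -38*28 = -1064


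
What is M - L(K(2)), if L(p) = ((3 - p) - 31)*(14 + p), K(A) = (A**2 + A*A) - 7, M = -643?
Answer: -208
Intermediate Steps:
K(A) = -7 + 2*A**2 (K(A) = (A**2 + A**2) - 7 = 2*A**2 - 7 = -7 + 2*A**2)
L(p) = (-28 - p)*(14 + p)
M - L(K(2)) = -643 - (-392 - (-7 + 2*2**2)**2 - 42*(-7 + 2*2**2)) = -643 - (-392 - (-7 + 2*4)**2 - 42*(-7 + 2*4)) = -643 - (-392 - (-7 + 8)**2 - 42*(-7 + 8)) = -643 - (-392 - 1*1**2 - 42*1) = -643 - (-392 - 1*1 - 42) = -643 - (-392 - 1 - 42) = -643 - 1*(-435) = -643 + 435 = -208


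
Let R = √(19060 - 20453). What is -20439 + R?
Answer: -20439 + I*√1393 ≈ -20439.0 + 37.323*I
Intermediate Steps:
R = I*√1393 (R = √(-1393) = I*√1393 ≈ 37.323*I)
-20439 + R = -20439 + I*√1393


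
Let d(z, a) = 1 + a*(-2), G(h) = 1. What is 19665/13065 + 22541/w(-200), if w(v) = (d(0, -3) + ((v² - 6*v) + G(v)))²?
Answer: 2226227768315/1479044458944 ≈ 1.5052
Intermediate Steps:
d(z, a) = 1 - 2*a
w(v) = (8 + v² - 6*v)² (w(v) = ((1 - 2*(-3)) + ((v² - 6*v) + 1))² = ((1 + 6) + (1 + v² - 6*v))² = (7 + (1 + v² - 6*v))² = (8 + v² - 6*v)²)
19665/13065 + 22541/w(-200) = 19665/13065 + 22541/((8 + (-200)² - 6*(-200))²) = 19665*(1/13065) + 22541/((8 + 40000 + 1200)²) = 1311/871 + 22541/(41208²) = 1311/871 + 22541/1698099264 = 2226227768315/1479044458944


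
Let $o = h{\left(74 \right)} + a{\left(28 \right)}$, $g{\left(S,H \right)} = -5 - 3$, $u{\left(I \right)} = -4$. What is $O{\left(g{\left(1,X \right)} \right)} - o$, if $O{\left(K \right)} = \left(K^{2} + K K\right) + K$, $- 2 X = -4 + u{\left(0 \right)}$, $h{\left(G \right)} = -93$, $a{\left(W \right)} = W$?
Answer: $185$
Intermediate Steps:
$X = 4$ ($X = - \frac{-4 - 4}{2} = \left(- \frac{1}{2}\right) \left(-8\right) = 4$)
$g{\left(S,H \right)} = -8$
$O{\left(K \right)} = K + 2 K^{2}$ ($O{\left(K \right)} = \left(K^{2} + K^{2}\right) + K = 2 K^{2} + K = K + 2 K^{2}$)
$o = -65$ ($o = -93 + 28 = -65$)
$O{\left(g{\left(1,X \right)} \right)} - o = - 8 \left(1 + 2 \left(-8\right)\right) - -65 = - 8 \left(1 - 16\right) + 65 = \left(-8\right) \left(-15\right) + 65 = 120 + 65 = 185$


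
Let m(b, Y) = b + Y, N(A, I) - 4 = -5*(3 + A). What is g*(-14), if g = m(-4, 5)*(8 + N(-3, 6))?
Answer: -168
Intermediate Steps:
N(A, I) = -11 - 5*A (N(A, I) = 4 - 5*(3 + A) = 4 + (-15 - 5*A) = -11 - 5*A)
m(b, Y) = Y + b
g = 12 (g = (5 - 4)*(8 + (-11 - 5*(-3))) = 1*(8 + (-11 + 15)) = 1*(8 + 4) = 1*12 = 12)
g*(-14) = 12*(-14) = -168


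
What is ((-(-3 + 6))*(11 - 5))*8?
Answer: -144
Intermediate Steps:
((-(-3 + 6))*(11 - 5))*8 = (-1*3*6)*8 = -3*6*8 = -18*8 = -144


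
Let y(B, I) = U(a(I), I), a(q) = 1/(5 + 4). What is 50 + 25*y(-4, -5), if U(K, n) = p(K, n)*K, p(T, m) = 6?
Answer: 200/3 ≈ 66.667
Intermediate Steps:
a(q) = 1/9
U(K, n) = 6*K
y(B, I) = 2/3 (y(B, I) = 6*(1/9) = 2/3)
50 + 25*y(-4, -5) = 50 + 25*(2/3) = 50 + 50/3 = 200/3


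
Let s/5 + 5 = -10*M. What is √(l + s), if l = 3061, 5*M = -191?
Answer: √4946 ≈ 70.328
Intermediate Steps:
M = -191/5 (M = (⅕)*(-191) = -191/5 ≈ -38.200)
s = 1885 (s = -25 + 5*(-10*(-191/5)) = -25 + 5*382 = -25 + 1910 = 1885)
√(l + s) = √(3061 + 1885) = √4946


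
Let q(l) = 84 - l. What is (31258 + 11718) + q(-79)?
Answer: 43139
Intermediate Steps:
(31258 + 11718) + q(-79) = (31258 + 11718) + (84 - 1*(-79)) = 42976 + (84 + 79) = 42976 + 163 = 43139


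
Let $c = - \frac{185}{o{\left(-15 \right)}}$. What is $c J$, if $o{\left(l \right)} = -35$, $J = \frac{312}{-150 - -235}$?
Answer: $\frac{11544}{595} \approx 19.402$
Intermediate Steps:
$J = \frac{312}{85}$ ($J = \frac{312}{-150 + 235} = \frac{312}{85} \approx 3.6706$)
$c = \frac{37}{7}$ ($c = - \frac{185}{-35} = \left(-185\right) \left(- \frac{1}{35}\right) = \frac{37}{7} \approx 5.2857$)
$c J = \frac{37}{7} \cdot \frac{312}{85} = \frac{11544}{595}$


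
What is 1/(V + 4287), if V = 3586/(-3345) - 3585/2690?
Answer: 1799610/7710600437 ≈ 0.00023339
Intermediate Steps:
V = -4327633/1799610 (V = 3586*(-1/3345) - 3585*1/2690 = -3586/3345 - 717/538 = -4327633/1799610 ≈ -2.4048)
1/(V + 4287) = 1/(-4327633/1799610 + 4287) = 1/(7710600437/1799610) = 1799610/7710600437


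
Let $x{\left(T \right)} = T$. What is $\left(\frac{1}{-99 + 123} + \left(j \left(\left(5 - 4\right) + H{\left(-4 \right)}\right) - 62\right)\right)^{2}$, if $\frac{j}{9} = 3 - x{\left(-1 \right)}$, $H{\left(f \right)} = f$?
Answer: $\frac{16638241}{576} \approx 28886.0$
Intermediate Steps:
$j = 36$ ($j = 9 \left(3 - -1\right) = 9 \left(3 + 1\right) = 9 \cdot 4 = 36$)
$\left(\frac{1}{-99 + 123} + \left(j \left(\left(5 - 4\right) + H{\left(-4 \right)}\right) - 62\right)\right)^{2} = \left(\frac{1}{-99 + 123} + \left(36 \left(\left(5 - 4\right) - 4\right) - 62\right)\right)^{2} = \left(\frac{1}{24} + \left(36 \left(1 - 4\right) - 62\right)\right)^{2} = \left(\frac{1}{24} + \left(36 \left(-3\right) - 62\right)\right)^{2} = \left(\frac{1}{24} - 170\right)^{2} = \left(- \frac{4079}{24}\right)^{2} = \frac{16638241}{576}$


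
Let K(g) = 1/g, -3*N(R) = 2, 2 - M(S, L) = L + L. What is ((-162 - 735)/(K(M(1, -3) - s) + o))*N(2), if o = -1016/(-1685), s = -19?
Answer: 27206010/29117 ≈ 934.37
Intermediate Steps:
M(S, L) = 2 - 2*L (M(S, L) = 2 - (L + L) = 2 - 2*L)
o = 1016/1685 (o = -1016*(-1/1685) = 1016/1685 ≈ 0.60297)
N(R) = -⅔ (N(R) = -⅓*2 = -⅔)
((-162 - 735)/(K(M(1, -3) - s) + o))*N(2) = ((-162 - 735)/(1/((2 - 2*(-3)) - 1*(-19)) + 1016/1685))*(-⅔) = -897/(1/((2 + 6) + 19) + 1016/1685)*(-⅔) = -897/(1/(8 + 19) + 1016/1685)*(-⅔) = -897/(1/27 + 1016/1685)*(-⅔) = -897/29117/45495*(-⅔) = -897*45495/29117*(-⅔) = -40809015/29117*(-⅔) = 27206010/29117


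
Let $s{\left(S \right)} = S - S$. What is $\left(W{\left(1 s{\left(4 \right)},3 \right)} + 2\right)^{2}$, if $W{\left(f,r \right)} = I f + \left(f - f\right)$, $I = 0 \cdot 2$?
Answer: $4$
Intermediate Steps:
$s{\left(S \right)} = 0$
$I = 0$
$W{\left(f,r \right)} = 0$ ($W{\left(f,r \right)} = 0 f + \left(f - f\right) = 0 + 0 = 0$)
$\left(W{\left(1 s{\left(4 \right)},3 \right)} + 2\right)^{2} = \left(0 + 2\right)^{2} = 2^{2} = 4$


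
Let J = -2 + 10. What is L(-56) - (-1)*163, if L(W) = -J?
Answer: 155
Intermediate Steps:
J = 8
L(W) = -8 (L(W) = -1*8 = -8)
L(-56) - (-1)*163 = -8 - (-1)*163 = -8 - 1*(-163) = -8 + 163 = 155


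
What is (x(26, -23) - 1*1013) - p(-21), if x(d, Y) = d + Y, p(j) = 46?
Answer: -1056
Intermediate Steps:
x(d, Y) = Y + d
(x(26, -23) - 1*1013) - p(-21) = ((-23 + 26) - 1*1013) - 1*46 = (3 - 1013) - 46 = -1010 - 46 = -1056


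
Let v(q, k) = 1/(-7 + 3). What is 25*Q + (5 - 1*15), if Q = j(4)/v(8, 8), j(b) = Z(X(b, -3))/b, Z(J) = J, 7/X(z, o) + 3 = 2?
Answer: 165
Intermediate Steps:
X(z, o) = -7 (X(z, o) = 7/(-3 + 2) = 7/(-1) = 7*(-1) = -7)
j(b) = -7/b
v(q, k) = -1/4 (v(q, k) = 1/(-4) = -1/4)
Q = 7 (Q = (-7/4)/(-1/4) = -7*1/4*(-4) = -7/4*(-4) = 7)
25*Q + (5 - 1*15) = 25*7 + (5 - 1*15) = 175 + (5 - 15) = 175 - 10 = 165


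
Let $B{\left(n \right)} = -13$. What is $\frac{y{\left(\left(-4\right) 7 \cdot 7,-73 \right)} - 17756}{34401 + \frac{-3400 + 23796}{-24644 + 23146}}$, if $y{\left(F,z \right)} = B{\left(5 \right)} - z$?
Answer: $- \frac{13254304}{25756151} \approx -0.51461$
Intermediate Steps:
$y{\left(F,z \right)} = -13 - z$
$\frac{y{\left(\left(-4\right) 7 \cdot 7,-73 \right)} - 17756}{34401 + \frac{-3400 + 23796}{-24644 + 23146}} = \frac{\left(-13 - -73\right) - 17756}{34401 + \frac{-3400 + 23796}{-24644 + 23146}} = \frac{\left(-13 + 73\right) - 17756}{34401 + \frac{20396}{-1498}} = \frac{60 - 17756}{34401 + 20396 \left(- \frac{1}{1498}\right)} = - \frac{17696}{34401 - \frac{10198}{749}} = - \frac{17696}{\frac{25756151}{749}} = \left(-17696\right) \frac{749}{25756151} = - \frac{13254304}{25756151}$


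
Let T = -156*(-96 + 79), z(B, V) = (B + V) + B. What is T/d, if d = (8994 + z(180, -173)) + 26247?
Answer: 39/521 ≈ 0.074856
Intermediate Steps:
z(B, V) = V + 2*B
d = 35428 (d = (8994 + (-173 + 2*180)) + 26247 = (8994 + (-173 + 360)) + 26247 = (8994 + 187) + 26247 = 9181 + 26247 = 35428)
T = 2652 (T = -156*(-17) = 2652)
T/d = 2652/35428 = 2652*(1/35428) = 39/521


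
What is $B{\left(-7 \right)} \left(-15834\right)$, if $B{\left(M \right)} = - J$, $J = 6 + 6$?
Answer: $190008$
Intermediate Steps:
$J = 12$
$B{\left(M \right)} = -12$ ($B{\left(M \right)} = \left(-1\right) 12 = -12$)
$B{\left(-7 \right)} \left(-15834\right) = \left(-12\right) \left(-15834\right) = 190008$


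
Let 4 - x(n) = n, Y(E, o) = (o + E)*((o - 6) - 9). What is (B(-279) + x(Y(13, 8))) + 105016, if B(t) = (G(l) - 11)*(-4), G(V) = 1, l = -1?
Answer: 105207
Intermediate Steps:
Y(E, o) = (-15 + o)*(E + o) (Y(E, o) = (E + o)*((-6 + o) - 9) = (E + o)*(-15 + o) = (-15 + o)*(E + o))
B(t) = 40 (B(t) = (1 - 11)*(-4) = -10*(-4) = 40)
x(n) = 4 - n
(B(-279) + x(Y(13, 8))) + 105016 = (40 + (4 - (8**2 - 15*13 - 15*8 + 13*8))) + 105016 = (40 + (4 - (64 - 195 - 120 + 104))) + 105016 = (40 + (4 - 1*(-147))) + 105016 = (40 + (4 + 147)) + 105016 = (40 + 151) + 105016 = 191 + 105016 = 105207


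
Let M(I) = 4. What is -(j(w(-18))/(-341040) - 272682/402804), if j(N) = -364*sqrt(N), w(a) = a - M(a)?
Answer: 15149/22378 - 13*I*sqrt(22)/12180 ≈ 0.67696 - 0.0050062*I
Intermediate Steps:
w(a) = -4 + a (w(a) = a - 1*4 = a - 4 = -4 + a)
-(j(w(-18))/(-341040) - 272682/402804) = -(-364*sqrt(-4 - 18)/(-341040) - 272682/402804) = -(-364*I*sqrt(22)*(-1/341040) - 272682*1/402804) = -(-364*I*sqrt(22)*(-1/341040) - 15149/22378) = -(13*I*sqrt(22)/12180 - 15149/22378) = -(-15149/22378 + 13*I*sqrt(22)/12180) = 15149/22378 - 13*I*sqrt(22)/12180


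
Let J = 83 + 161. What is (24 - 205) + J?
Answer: 63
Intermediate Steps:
J = 244
(24 - 205) + J = (24 - 205) + 244 = -181 + 244 = 63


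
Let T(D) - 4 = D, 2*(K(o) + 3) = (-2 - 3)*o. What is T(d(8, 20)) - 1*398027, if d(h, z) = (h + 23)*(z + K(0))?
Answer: -397496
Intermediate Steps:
K(o) = -3 - 5*o/2 (K(o) = -3 + ((-2 - 3)*o)/2 = -3 + (-5*o)/2 = -3 - 5*o/2)
d(h, z) = (-3 + z)*(23 + h) (d(h, z) = (h + 23)*(z + (-3 - 5/2*0)) = (23 + h)*(z + (-3 + 0)) = (23 + h)*(z - 3) = (23 + h)*(-3 + z) = (-3 + z)*(23 + h))
T(D) = 4 + D
T(d(8, 20)) - 1*398027 = (4 + (-69 - 3*8 + 23*20 + 8*20)) - 1*398027 = (4 + (-69 - 24 + 460 + 160)) - 398027 = (4 + 527) - 398027 = 531 - 398027 = -397496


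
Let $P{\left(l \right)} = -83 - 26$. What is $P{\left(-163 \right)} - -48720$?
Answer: $48611$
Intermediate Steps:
$P{\left(l \right)} = -109$ ($P{\left(l \right)} = -83 - 26 = -109$)
$P{\left(-163 \right)} - -48720 = -109 - -48720 = -109 + 48720 = 48611$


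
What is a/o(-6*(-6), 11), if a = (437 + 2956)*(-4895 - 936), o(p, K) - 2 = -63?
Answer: 19784583/61 ≈ 3.2434e+5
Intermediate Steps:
o(p, K) = -61 (o(p, K) = 2 - 63 = -61)
a = -19784583 (a = 3393*(-5831) = -19784583)
a/o(-6*(-6), 11) = -19784583/(-61) = -19784583*(-1/61) = 19784583/61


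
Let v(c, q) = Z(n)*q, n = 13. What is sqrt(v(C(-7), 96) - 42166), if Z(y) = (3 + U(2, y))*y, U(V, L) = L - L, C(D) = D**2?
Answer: I*sqrt(38422) ≈ 196.02*I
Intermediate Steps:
U(V, L) = 0
Z(y) = 3*y (Z(y) = (3 + 0)*y = 3*y)
v(c, q) = 39*q (v(c, q) = (3*13)*q = 39*q)
sqrt(v(C(-7), 96) - 42166) = sqrt(39*96 - 42166) = sqrt(3744 - 42166) = sqrt(-38422) = I*sqrt(38422)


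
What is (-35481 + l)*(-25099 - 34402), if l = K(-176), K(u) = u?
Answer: 2121627157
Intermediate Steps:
l = -176
(-35481 + l)*(-25099 - 34402) = (-35481 - 176)*(-25099 - 34402) = -35657*(-59501) = 2121627157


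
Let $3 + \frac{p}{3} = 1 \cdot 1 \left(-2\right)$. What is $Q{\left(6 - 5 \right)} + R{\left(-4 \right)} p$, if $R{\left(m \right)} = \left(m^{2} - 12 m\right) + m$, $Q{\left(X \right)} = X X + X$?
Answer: $-898$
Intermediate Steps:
$Q{\left(X \right)} = X + X^{2}$ ($Q{\left(X \right)} = X^{2} + X = X + X^{2}$)
$R{\left(m \right)} = m^{2} - 11 m$
$p = -15$ ($p = -9 + 3 \cdot 1 \cdot 1 \left(-2\right) = -9 + 3 \cdot 1 \left(-2\right) = -9 + 3 \left(-2\right) = -9 - 6 = -15$)
$Q{\left(6 - 5 \right)} + R{\left(-4 \right)} p = \left(6 - 5\right) \left(1 + \left(6 - 5\right)\right) + - 4 \left(-11 - 4\right) \left(-15\right) = \left(6 - 5\right) \left(1 + \left(6 - 5\right)\right) + \left(-4\right) \left(-15\right) \left(-15\right) = 1 \left(1 + 1\right) + 60 \left(-15\right) = 1 \cdot 2 - 900 = 2 - 900 = -898$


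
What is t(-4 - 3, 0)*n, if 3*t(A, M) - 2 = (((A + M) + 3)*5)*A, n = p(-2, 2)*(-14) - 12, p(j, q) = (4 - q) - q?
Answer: -568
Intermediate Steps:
p(j, q) = 4 - 2*q
n = -12 (n = (4 - 2*2)*(-14) - 12 = (4 - 4)*(-14) - 12 = 0*(-14) - 12 = 0 - 12 = -12)
t(A, M) = ⅔ + A*(15 + 5*A + 5*M)/3 (t(A, M) = ⅔ + ((((A + M) + 3)*5)*A)/3 = ⅔ + (((3 + A + M)*5)*A)/3 = ⅔ + ((15 + 5*A + 5*M)*A)/3 = ⅔ + (A*(15 + 5*A + 5*M))/3 = ⅔ + A*(15 + 5*A + 5*M)/3)
t(-4 - 3, 0)*n = (⅔ + 5*(-4 - 3) + 5*(-4 - 3)²/3 + (5/3)*(-4 - 3)*0)*(-12) = (⅔ + 5*(-7) + (5/3)*(-7)² + (5/3)*(-7)*0)*(-12) = (⅔ - 35 + (5/3)*49 + 0)*(-12) = (⅔ - 35 + 245/3 + 0)*(-12) = (142/3)*(-12) = -568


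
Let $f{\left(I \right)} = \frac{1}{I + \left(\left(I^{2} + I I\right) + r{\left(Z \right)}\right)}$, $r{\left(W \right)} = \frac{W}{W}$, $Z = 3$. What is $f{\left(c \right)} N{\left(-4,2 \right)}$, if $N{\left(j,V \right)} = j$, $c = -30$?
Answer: $- \frac{4}{1771} \approx -0.0022586$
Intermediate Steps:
$r{\left(W \right)} = 1$
$f{\left(I \right)} = \frac{1}{1 + I + 2 I^{2}}$ ($f{\left(I \right)} = \frac{1}{I + \left(\left(I^{2} + I I\right) + 1\right)} = \frac{1}{I + \left(\left(I^{2} + I^{2}\right) + 1\right)} = \frac{1}{I + \left(2 I^{2} + 1\right)} = \frac{1}{I + \left(1 + 2 I^{2}\right)} = \frac{1}{1 + I + 2 I^{2}}$)
$f{\left(c \right)} N{\left(-4,2 \right)} = \frac{1}{1 - 30 + 2 \left(-30\right)^{2}} \left(-4\right) = \frac{1}{1 - 30 + 2 \cdot 900} \left(-4\right) = \frac{1}{1 - 30 + 1800} \left(-4\right) = \frac{1}{1771} \left(-4\right) = - \frac{4}{1771}$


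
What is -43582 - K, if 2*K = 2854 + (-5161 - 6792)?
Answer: -78065/2 ≈ -39033.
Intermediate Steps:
K = -9099/2 (K = (2854 + (-5161 - 6792))/2 = (2854 - 11953)/2 = (1/2)*(-9099) = -9099/2 ≈ -4549.5)
-43582 - K = -43582 - 1*(-9099/2) = -43582 + 9099/2 = -78065/2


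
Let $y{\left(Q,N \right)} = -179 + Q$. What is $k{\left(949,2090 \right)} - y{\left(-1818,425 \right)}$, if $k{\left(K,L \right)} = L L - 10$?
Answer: $4370087$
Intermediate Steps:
$k{\left(K,L \right)} = -10 + L^{2}$ ($k{\left(K,L \right)} = L^{2} - 10 = -10 + L^{2}$)
$k{\left(949,2090 \right)} - y{\left(-1818,425 \right)} = \left(-10 + 2090^{2}\right) - \left(-179 - 1818\right) = \left(-10 + 4368100\right) - -1997 = 4368090 + 1997 = 4370087$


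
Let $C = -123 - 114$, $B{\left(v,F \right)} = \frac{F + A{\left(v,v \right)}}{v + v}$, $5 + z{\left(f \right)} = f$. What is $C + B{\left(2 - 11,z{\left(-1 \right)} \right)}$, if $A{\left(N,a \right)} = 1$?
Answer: $- \frac{4261}{18} \approx -236.72$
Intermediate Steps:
$z{\left(f \right)} = -5 + f$
$B{\left(v,F \right)} = \frac{1 + F}{2 v}$ ($B{\left(v,F \right)} = \frac{F + 1}{v + v} = \frac{1 + F}{2 v}$)
$C = -237$
$C + B{\left(2 - 11,z{\left(-1 \right)} \right)} = -237 + \frac{1 - 6}{2 \left(2 - 11\right)} = -237 + \frac{1 - 6}{2 \left(-9\right)} = -237 + \frac{1}{2} \left(- \frac{1}{9}\right) \left(-5\right) = -237 + \frac{5}{18} = - \frac{4261}{18}$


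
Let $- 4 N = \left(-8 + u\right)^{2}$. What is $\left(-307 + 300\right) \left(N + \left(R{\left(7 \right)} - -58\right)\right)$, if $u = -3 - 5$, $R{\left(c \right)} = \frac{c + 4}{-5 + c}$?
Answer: $\frac{7}{2} \approx 3.5$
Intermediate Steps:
$R{\left(c \right)} = \frac{4 + c}{-5 + c}$
$u = -8$
$N = -64$ ($N = - \frac{\left(-8 - 8\right)^{2}}{4} = - \frac{\left(-16\right)^{2}}{4} = \left(- \frac{1}{4}\right) 256 = -64$)
$\left(-307 + 300\right) \left(N + \left(R{\left(7 \right)} - -58\right)\right) = \left(-307 + 300\right) \left(-64 + \left(\frac{4 + 7}{-5 + 7} - -58\right)\right) = - 7 \left(-64 + \left(\frac{1}{2} \cdot 11 + 58\right)\right) = - 7 \left(-64 + \left(\frac{11}{2} + 58\right)\right) = - 7 \left(-64 + \frac{127}{2}\right) = \left(-7\right) \left(- \frac{1}{2}\right) = \frac{7}{2}$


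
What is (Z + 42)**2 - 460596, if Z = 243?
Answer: -379371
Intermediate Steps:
(Z + 42)**2 - 460596 = (243 + 42)**2 - 460596 = 285**2 - 460596 = 81225 - 460596 = -379371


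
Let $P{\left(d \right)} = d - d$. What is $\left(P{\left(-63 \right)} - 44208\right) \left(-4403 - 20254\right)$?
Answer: $1090036656$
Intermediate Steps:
$P{\left(d \right)} = 0$
$\left(P{\left(-63 \right)} - 44208\right) \left(-4403 - 20254\right) = \left(0 - 44208\right) \left(-4403 - 20254\right) = \left(-44208\right) \left(-24657\right) = 1090036656$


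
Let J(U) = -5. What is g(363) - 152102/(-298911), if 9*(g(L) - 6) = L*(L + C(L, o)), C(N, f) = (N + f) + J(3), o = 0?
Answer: 2898125695/99637 ≈ 29087.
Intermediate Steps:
C(N, f) = -5 + N + f (C(N, f) = (N + f) - 5 = -5 + N + f)
g(L) = 6 + L*(-5 + 2*L)/9 (g(L) = 6 + (L*(L + (-5 + L + 0)))/9 = 6 + (L*(L + (-5 + L)))/9 = 6 + (L*(-5 + 2*L))/9 = 6 + L*(-5 + 2*L)/9)
g(363) - 152102/(-298911) = (6 + (1/9)*363**2 + (1/9)*363*(-5 + 363)) - 152102/(-298911) = (6 + (1/9)*131769 + (1/9)*363*358) - 152102*(-1/298911) = (6 + 14641 + 43318/3) + 152102/298911 = 87259/3 + 152102/298911 = 2898125695/99637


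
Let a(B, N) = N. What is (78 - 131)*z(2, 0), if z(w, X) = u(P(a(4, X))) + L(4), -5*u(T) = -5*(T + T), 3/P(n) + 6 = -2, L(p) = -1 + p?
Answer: -477/4 ≈ -119.25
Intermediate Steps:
P(n) = -3/8 (P(n) = 3/(-6 - 2) = 3/(-8) = 3*(-⅛) = -3/8)
u(T) = 2*T (u(T) = -(-1)*(T + T) = -(-1)*2*T = -(-2)*T = 2*T)
z(w, X) = 9/4 (z(w, X) = 2*(-3/8) + (-1 + 4) = -¾ + 3 = 9/4)
(78 - 131)*z(2, 0) = (78 - 131)*(9/4) = -53*9/4 = -477/4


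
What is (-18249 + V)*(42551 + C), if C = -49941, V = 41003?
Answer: -168152060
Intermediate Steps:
(-18249 + V)*(42551 + C) = (-18249 + 41003)*(42551 - 49941) = 22754*(-7390) = -168152060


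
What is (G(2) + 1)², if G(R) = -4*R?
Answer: 49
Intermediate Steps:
(G(2) + 1)² = (-4*2 + 1)² = (-8 + 1)² = (-7)² = 49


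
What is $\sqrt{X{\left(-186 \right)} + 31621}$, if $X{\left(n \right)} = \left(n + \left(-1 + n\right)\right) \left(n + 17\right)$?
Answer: $\sqrt{94658} \approx 307.67$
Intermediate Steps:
$X{\left(n \right)} = \left(-1 + 2 n\right) \left(17 + n\right)$
$\sqrt{X{\left(-186 \right)} + 31621} = \sqrt{\left(-17 + 2 \left(-186\right)^{2} + 33 \left(-186\right)\right) + 31621} = \sqrt{\left(-17 + 2 \cdot 34596 - 6138\right) + 31621} = \sqrt{\left(-17 + 69192 - 6138\right) + 31621} = \sqrt{63037 + 31621} = \sqrt{94658}$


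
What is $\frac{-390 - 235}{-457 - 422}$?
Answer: $\frac{625}{879} \approx 0.71103$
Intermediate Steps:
$\frac{-390 - 235}{-457 - 422} = - \frac{625}{-879} = \left(-625\right) \left(- \frac{1}{879}\right) = \frac{625}{879}$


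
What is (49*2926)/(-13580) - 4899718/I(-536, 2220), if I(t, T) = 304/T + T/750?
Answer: -6594451968827/4168090 ≈ -1.5821e+6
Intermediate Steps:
I(t, T) = 304/T + T/750 (I(t, T) = 304/T + T*(1/750) = 304/T + T/750)
(49*2926)/(-13580) - 4899718/I(-536, 2220) = (49*2926)/(-13580) - 4899718/(304/2220 + (1/750)*2220) = 143374*(-1/13580) - 4899718/(304*(1/2220) + 74/25) = -10241/970 - 4899718/(76/555 + 74/25) = -10241/970 - 4899718/8594/2775 = -10241/970 - 4899718*2775/8594 = -10241/970 - 6798358725/4297 = -6594451968827/4168090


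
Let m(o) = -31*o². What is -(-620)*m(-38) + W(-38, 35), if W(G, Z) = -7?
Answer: -27753687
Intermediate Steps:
-(-620)*m(-38) + W(-38, 35) = -(-620)*(-31*(-38)²) - 7 = -(-620)*(-31*1444) - 7 = -(-620)*(-44764) - 7 = -620*44764 - 7 = -27753680 - 7 = -27753687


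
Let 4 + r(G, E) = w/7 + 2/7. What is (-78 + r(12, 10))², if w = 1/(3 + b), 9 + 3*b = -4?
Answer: 5248681/784 ≈ 6694.8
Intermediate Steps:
b = -13/3 (b = -3 + (⅓)*(-4) = -3 - 4/3 = -13/3 ≈ -4.3333)
w = -¾ (w = 1/(3 - 13/3) = 1/(-4/3) = -¾ ≈ -0.75000)
r(G, E) = -107/28 (r(G, E) = -4 + (-¾/7 + 2/7) = -4 + (-¾*⅐ + 2*(⅐)) = -4 + (-3/28 + 2/7) = -4 + 5/28 = -107/28)
(-78 + r(12, 10))² = (-78 - 107/28)² = (-2291/28)² = 5248681/784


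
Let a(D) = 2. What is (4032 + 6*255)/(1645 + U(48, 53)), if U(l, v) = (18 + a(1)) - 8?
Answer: 5562/1657 ≈ 3.3567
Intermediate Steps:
U(l, v) = 12 (U(l, v) = (18 + 2) - 8 = 20 - 8 = 12)
(4032 + 6*255)/(1645 + U(48, 53)) = (4032 + 6*255)/(1645 + 12) = (4032 + 1530)/1657 = 5562*(1/1657) = 5562/1657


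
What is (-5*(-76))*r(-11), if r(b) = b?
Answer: -4180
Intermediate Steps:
(-5*(-76))*r(-11) = -5*(-76)*(-11) = 380*(-11) = -4180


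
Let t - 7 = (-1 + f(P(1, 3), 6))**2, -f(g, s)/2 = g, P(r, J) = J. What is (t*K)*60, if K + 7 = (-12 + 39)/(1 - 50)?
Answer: -177600/7 ≈ -25371.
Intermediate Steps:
f(g, s) = -2*g
t = 56 (t = 7 + (-1 - 2*3)**2 = 7 + (-1 - 6)**2 = 7 + (-7)**2 = 7 + 49 = 56)
K = -370/49 (K = -7 + (-12 + 39)/(1 - 50) = -7 + 27/(-49) = -7 + 27*(-1/49) = -7 - 27/49 = -370/49 ≈ -7.5510)
(t*K)*60 = (56*(-370/49))*60 = -2960/7*60 = -177600/7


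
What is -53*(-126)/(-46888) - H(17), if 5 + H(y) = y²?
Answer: -6661435/23444 ≈ -284.14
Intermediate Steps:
H(y) = -5 + y²
-53*(-126)/(-46888) - H(17) = -53*(-126)/(-46888) - (-5 + 17²) = 6678*(-1/46888) - (-5 + 289) = -3339/23444 - 1*284 = -3339/23444 - 284 = -6661435/23444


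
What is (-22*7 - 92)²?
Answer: 60516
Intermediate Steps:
(-22*7 - 92)² = (-154 - 92)² = (-246)² = 60516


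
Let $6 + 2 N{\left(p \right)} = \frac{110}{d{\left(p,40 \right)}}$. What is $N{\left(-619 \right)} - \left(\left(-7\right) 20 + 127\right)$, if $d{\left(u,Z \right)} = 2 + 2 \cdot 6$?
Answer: $\frac{195}{14} \approx 13.929$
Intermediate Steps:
$d{\left(u,Z \right)} = 14$ ($d{\left(u,Z \right)} = 2 + 12 = 14$)
$N{\left(p \right)} = \frac{13}{14}$ ($N{\left(p \right)} = -3 + \frac{110 \cdot \frac{1}{14}}{2} = -3 + \frac{1}{2} \cdot \frac{55}{7} = -3 + \frac{55}{14} = \frac{13}{14}$)
$N{\left(-619 \right)} - \left(\left(-7\right) 20 + 127\right) = \frac{13}{14} - \left(\left(-7\right) 20 + 127\right) = \frac{13}{14} - \left(-140 + 127\right) = \frac{13}{14} - -13 = \frac{13}{14} + 13 = \frac{195}{14}$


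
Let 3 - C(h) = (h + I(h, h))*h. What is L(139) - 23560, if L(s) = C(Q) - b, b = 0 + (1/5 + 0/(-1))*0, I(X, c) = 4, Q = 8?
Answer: -23653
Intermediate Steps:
C(h) = 3 - h*(4 + h) (C(h) = 3 - (h + 4)*h = 3 - (4 + h)*h = 3 - h*(4 + h))
b = 0 (b = 0 + (1*(1/5) + 0*(-1))*0 = 0 + (1/5 + 0)*0 = 0 + (1/5)*0 = 0 + 0 = 0)
L(s) = -93 (L(s) = (3 - 1*8**2 - 4*8) - 1*0 = (3 - 1*64 - 32) + 0 = (3 - 64 - 32) + 0 = -93 + 0 = -93)
L(139) - 23560 = -93 - 23560 = -23653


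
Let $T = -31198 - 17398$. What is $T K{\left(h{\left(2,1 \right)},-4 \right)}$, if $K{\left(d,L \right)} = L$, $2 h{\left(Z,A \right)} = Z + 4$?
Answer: $194384$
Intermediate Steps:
$h{\left(Z,A \right)} = 2 + \frac{Z}{2}$ ($h{\left(Z,A \right)} = \frac{Z + 4}{2} = \frac{4 + Z}{2} = 2 + \frac{Z}{2}$)
$T = -48596$
$T K{\left(h{\left(2,1 \right)},-4 \right)} = \left(-48596\right) \left(-4\right) = 194384$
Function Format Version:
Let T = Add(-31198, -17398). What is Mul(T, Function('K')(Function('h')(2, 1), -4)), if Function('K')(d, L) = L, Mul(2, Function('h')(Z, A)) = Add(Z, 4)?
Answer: 194384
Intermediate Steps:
Function('h')(Z, A) = Add(2, Mul(Rational(1, 2), Z)) (Function('h')(Z, A) = Mul(Rational(1, 2), Add(Z, 4)) = Mul(Rational(1, 2), Add(4, Z)) = Add(2, Mul(Rational(1, 2), Z)))
T = -48596
Mul(T, Function('K')(Function('h')(2, 1), -4)) = Mul(-48596, -4) = 194384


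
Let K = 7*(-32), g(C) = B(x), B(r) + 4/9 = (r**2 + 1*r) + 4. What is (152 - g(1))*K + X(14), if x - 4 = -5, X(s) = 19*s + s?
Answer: -296744/9 ≈ -32972.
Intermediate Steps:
X(s) = 20*s
x = -1 (x = 4 - 5 = -1)
B(r) = 32/9 + r + r**2 (B(r) = -4/9 + ((r**2 + 1*r) + 4) = -4/9 + ((r**2 + r) + 4) = -4/9 + ((r + r**2) + 4) = -4/9 + (4 + r + r**2) = 32/9 + r + r**2)
g(C) = 32/9 (g(C) = 32/9 - 1 + (-1)**2 = 32/9 - 1 + 1 = 32/9)
K = -224
(152 - g(1))*K + X(14) = (152 - 1*32/9)*(-224) + 20*14 = (152 - 32/9)*(-224) + 280 = (1336/9)*(-224) + 280 = -299264/9 + 280 = -296744/9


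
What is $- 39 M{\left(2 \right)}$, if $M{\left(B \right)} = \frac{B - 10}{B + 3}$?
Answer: $\frac{312}{5} \approx 62.4$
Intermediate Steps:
$M{\left(B \right)} = \frac{-10 + B}{3 + B}$
$- 39 M{\left(2 \right)} = - 39 \frac{-10 + 2}{3 + 2} = - 39 \cdot \frac{1}{5} \left(-8\right) = \left(-39\right) \left(- \frac{8}{5}\right) = \frac{312}{5}$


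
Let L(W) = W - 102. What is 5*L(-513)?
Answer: -3075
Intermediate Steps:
L(W) = -102 + W
5*L(-513) = 5*(-102 - 513) = 5*(-615) = -3075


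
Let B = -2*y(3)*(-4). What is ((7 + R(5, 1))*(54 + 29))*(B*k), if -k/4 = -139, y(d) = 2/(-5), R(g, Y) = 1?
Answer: -5906944/5 ≈ -1.1814e+6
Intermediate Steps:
y(d) = -2/5 (y(d) = 2*(-1/5) = -2/5)
k = 556 (k = -4*(-139) = 556)
B = -16/5 (B = -2*(-2/5)*(-4) = (4/5)*(-4) = -16/5 ≈ -3.2000)
((7 + R(5, 1))*(54 + 29))*(B*k) = ((7 + 1)*(54 + 29))*(-16/5*556) = (8*83)*(-8896/5) = 664*(-8896/5) = -5906944/5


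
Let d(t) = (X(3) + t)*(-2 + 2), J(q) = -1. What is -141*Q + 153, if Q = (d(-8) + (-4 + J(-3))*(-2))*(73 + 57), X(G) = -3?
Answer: -183147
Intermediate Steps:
d(t) = 0 (d(t) = (-3 + t)*(-2 + 2) = (-3 + t)*0 = 0)
Q = 1300 (Q = (0 + (-4 - 1)*(-2))*(73 + 57) = (0 - 5*(-2))*130 = (0 + 10)*130 = 10*130 = 1300)
-141*Q + 153 = -141*1300 + 153 = -183300 + 153 = -183147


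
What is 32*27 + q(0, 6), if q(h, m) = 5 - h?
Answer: 869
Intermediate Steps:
32*27 + q(0, 6) = 32*27 + (5 - 1*0) = 864 + (5 + 0) = 864 + 5 = 869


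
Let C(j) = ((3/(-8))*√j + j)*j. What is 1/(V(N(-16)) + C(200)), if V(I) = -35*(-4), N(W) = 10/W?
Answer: 223/8944970 + 5*√2/10733964 ≈ 2.5589e-5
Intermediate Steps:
V(I) = 140
C(j) = j*(j - 3*√j/8) (C(j) = ((3*(-⅛))*√j + j)*j = (-3*√j/8 + j)*j = (j - 3*√j/8)*j = j*(j - 3*√j/8))
1/(V(N(-16)) + C(200)) = 1/(140 + (200² - 750*√2)) = 1/(140 + (40000 - 750*√2)) = 1/(40140 - 750*√2)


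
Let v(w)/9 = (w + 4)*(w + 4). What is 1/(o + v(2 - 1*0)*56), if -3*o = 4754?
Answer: 3/49678 ≈ 6.0389e-5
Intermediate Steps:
o = -4754/3 (o = -⅓*4754 = -4754/3 ≈ -1584.7)
v(w) = 9*(4 + w)² (v(w) = 9*((w + 4)*(w + 4)) = 9*((4 + w)*(4 + w)) = 9*(4 + w)²)
1/(o + v(2 - 1*0)*56) = 1/(-4754/3 + (9*(4 + (2 - 1*0))²)*56) = 1/(-4754/3 + (9*(4 + (2 + 0))²)*56) = 1/(-4754/3 + (9*(4 + 2)²)*56) = 1/(-4754/3 + (9*6²)*56) = 1/(-4754/3 + (9*36)*56) = 1/(-4754/3 + 324*56) = 1/(-4754/3 + 18144) = 1/(49678/3) = 3/49678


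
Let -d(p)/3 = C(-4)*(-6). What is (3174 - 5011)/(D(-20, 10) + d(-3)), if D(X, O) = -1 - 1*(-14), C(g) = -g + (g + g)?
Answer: 1837/59 ≈ 31.136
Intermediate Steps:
C(g) = g (C(g) = -g + 2*g = g)
D(X, O) = 13 (D(X, O) = -1 + 14 = 13)
d(p) = -72 (d(p) = -(-12)*(-6) = -3*24 = -72)
(3174 - 5011)/(D(-20, 10) + d(-3)) = (3174 - 5011)/(13 - 72) = -1837/(-59) = -1837*(-1/59) = 1837/59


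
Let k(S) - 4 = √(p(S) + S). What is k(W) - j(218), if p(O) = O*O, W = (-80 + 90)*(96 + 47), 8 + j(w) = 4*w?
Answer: -860 + 3*√227370 ≈ 570.50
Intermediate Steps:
j(w) = -8 + 4*w
W = 1430 (W = 10*143 = 1430)
p(O) = O²
k(S) = 4 + √(S + S²) (k(S) = 4 + √(S² + S) = 4 + √(S + S²))
k(W) - j(218) = (4 + √(1430*(1 + 1430))) - (-8 + 4*218) = (4 + √(1430*1431)) - (-8 + 872) = (4 + √2046330) - 1*864 = (4 + 3*√227370) - 864 = -860 + 3*√227370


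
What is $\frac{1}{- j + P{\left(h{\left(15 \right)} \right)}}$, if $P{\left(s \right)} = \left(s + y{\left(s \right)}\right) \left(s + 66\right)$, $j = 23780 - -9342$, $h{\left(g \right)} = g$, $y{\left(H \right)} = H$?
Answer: $- \frac{1}{30692} \approx -3.2582 \cdot 10^{-5}$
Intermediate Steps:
$j = 33122$ ($j = 23780 + 9342 = 33122$)
$P{\left(s \right)} = 2 s \left(66 + s\right)$ ($P{\left(s \right)} = \left(s + s\right) \left(s + 66\right) = 2 s \left(66 + s\right)$)
$\frac{1}{- j + P{\left(h{\left(15 \right)} \right)}} = \frac{1}{\left(-1\right) 33122 + 2 \cdot 15 \left(66 + 15\right)} = \frac{1}{-33122 + 2 \cdot 15 \cdot 81} = \frac{1}{-33122 + 2430} = \frac{1}{-30692} = - \frac{1}{30692}$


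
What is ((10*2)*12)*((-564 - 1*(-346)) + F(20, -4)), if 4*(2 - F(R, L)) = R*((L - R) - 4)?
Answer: -18240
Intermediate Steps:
F(R, L) = 2 - R*(-4 + L - R)/4 (F(R, L) = 2 - R*((L - R) - 4)/4 = 2 - R*(-4 + L - R)/4)
((10*2)*12)*((-564 - 1*(-346)) + F(20, -4)) = ((10*2)*12)*((-564 - 1*(-346)) + (2 + 20 + (¼)*20² - ¼*(-4)*20)) = (20*12)*((-564 + 346) + (2 + 20 + (¼)*400 + 20)) = 240*(-218 + (2 + 20 + 100 + 20)) = 240*(-218 + 142) = 240*(-76) = -18240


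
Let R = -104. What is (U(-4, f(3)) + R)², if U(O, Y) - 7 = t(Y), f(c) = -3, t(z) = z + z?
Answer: 10609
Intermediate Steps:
t(z) = 2*z
U(O, Y) = 7 + 2*Y
(U(-4, f(3)) + R)² = ((7 + 2*(-3)) - 104)² = ((7 - 6) - 104)² = (1 - 104)² = (-103)² = 10609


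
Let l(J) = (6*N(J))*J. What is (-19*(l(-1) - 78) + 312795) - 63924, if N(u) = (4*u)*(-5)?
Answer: 252633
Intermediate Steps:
N(u) = -20*u
l(J) = -120*J² (l(J) = (6*(-20*J))*J = (-120*J)*J = -120*J²)
(-19*(l(-1) - 78) + 312795) - 63924 = (-19*(-120*(-1)² - 78) + 312795) - 63924 = (-19*(-120*1 - 78) + 312795) - 63924 = (-19*(-120 - 78) + 312795) - 63924 = (-19*(-198) + 312795) - 63924 = (3762 + 312795) - 63924 = 316557 - 63924 = 252633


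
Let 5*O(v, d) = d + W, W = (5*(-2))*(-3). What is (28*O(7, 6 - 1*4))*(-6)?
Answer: -5376/5 ≈ -1075.2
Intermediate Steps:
W = 30 (W = -10*(-3) = 30)
O(v, d) = 6 + d/5 (O(v, d) = (d + 30)/5 = (30 + d)/5 = 6 + d/5)
(28*O(7, 6 - 1*4))*(-6) = (28*(6 + (6 - 1*4)/5))*(-6) = (28*(6 + (6 - 4)/5))*(-6) = (28*(6 + (1/5)*2))*(-6) = (28*(6 + 2/5))*(-6) = (28*(32/5))*(-6) = (896/5)*(-6) = -5376/5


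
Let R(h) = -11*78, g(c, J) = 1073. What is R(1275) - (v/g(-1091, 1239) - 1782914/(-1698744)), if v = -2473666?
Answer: 35625550339/24631788 ≈ 1446.3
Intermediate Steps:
R(h) = -858
R(1275) - (v/g(-1091, 1239) - 1782914/(-1698744)) = -858 - (-2473666/1073 - 1782914/(-1698744)) = -858 - (-2473666*1/1073 - 1782914*(-1/1698744)) = -858 - (-2473666/1073 + 891457/849372) = -858 - 1*(-56759624443/24631788) = -858 + 56759624443/24631788 = 35625550339/24631788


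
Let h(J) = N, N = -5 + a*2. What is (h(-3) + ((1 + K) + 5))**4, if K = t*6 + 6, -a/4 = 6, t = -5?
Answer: 25411681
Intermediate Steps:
a = -24 (a = -4*6 = -24)
K = -24 (K = -5*6 + 6 = -30 + 6 = -24)
N = -53 (N = -5 - 24*2 = -5 - 48 = -53)
h(J) = -53
(h(-3) + ((1 + K) + 5))**4 = (-53 + ((1 - 24) + 5))**4 = (-53 + (-23 + 5))**4 = (-53 - 18)**4 = (-71)**4 = 25411681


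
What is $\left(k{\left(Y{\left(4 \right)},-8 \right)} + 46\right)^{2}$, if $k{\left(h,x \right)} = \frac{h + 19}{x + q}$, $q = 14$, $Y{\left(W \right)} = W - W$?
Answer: $\frac{87025}{36} \approx 2417.4$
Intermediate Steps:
$Y{\left(W \right)} = 0$
$k{\left(h,x \right)} = \frac{19 + h}{14 + x}$ ($k{\left(h,x \right)} = \frac{h + 19}{x + 14} = \frac{19 + h}{14 + x}$)
$\left(k{\left(Y{\left(4 \right)},-8 \right)} + 46\right)^{2} = \left(\frac{19 + 0}{14 - 8} + 46\right)^{2} = \left(\frac{1}{6} \cdot 19 + 46\right)^{2} = \left(\frac{19}{6} + 46\right)^{2} = \left(\frac{295}{6}\right)^{2} = \frac{87025}{36}$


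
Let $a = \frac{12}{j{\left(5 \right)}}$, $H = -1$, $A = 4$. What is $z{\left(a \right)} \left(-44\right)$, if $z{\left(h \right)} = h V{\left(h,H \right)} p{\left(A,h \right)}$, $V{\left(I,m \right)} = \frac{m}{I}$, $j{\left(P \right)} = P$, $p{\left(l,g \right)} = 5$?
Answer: $220$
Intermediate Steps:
$a = \frac{12}{5} \approx 2.4$
$z{\left(h \right)} = -5$ ($z{\left(h \right)} = h \left(- \frac{1}{h}\right) 5 = \left(-1\right) 5 = -5$)
$z{\left(a \right)} \left(-44\right) = \left(-5\right) \left(-44\right) = 220$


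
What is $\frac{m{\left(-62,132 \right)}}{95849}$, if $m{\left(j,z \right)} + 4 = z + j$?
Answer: $\frac{66}{95849} \approx 0.00068858$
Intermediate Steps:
$m{\left(j,z \right)} = -4 + j + z$ ($m{\left(j,z \right)} = -4 + \left(z + j\right) = -4 + \left(j + z\right) = -4 + j + z$)
$\frac{m{\left(-62,132 \right)}}{95849} = \frac{-4 - 62 + 132}{95849} = 66 \cdot \frac{1}{95849} = \frac{66}{95849}$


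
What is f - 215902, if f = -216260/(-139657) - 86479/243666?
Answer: -7347031588649467/34029662562 ≈ -2.1590e+5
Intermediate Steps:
f = 40617811457/34029662562 (f = -216260*(-1/139657) - 86479*1/243666 = 216260/139657 - 86479/243666 = 40617811457/34029662562 ≈ 1.1936)
f - 215902 = 40617811457/34029662562 - 215902 = -7347031588649467/34029662562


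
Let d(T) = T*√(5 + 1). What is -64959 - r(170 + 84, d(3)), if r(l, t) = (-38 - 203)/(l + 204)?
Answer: -29750981/458 ≈ -64959.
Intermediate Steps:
d(T) = T*√6
r(l, t) = -241/(204 + l)
-64959 - r(170 + 84, d(3)) = -64959 - (-241)/(204 + (170 + 84)) = -64959 - (-241)/(204 + 254) = -64959 - (-241)/458 = -64959 - 1*(-241/458) = -64959 + 241/458 = -29750981/458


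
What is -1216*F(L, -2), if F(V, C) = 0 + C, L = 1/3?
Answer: 2432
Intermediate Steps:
L = ⅓ ≈ 0.33333
F(V, C) = C
-1216*F(L, -2) = -1216*(-2) = 2432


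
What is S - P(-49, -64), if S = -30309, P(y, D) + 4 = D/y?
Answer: -1485009/49 ≈ -30306.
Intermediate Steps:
P(y, D) = -4 + D/y
S - P(-49, -64) = -30309 - (-4 - 64/(-49)) = -30309 - (-4 - 64*(-1/49)) = -30309 - (-4 + 64/49) = -30309 - 1*(-132/49) = -30309 + 132/49 = -1485009/49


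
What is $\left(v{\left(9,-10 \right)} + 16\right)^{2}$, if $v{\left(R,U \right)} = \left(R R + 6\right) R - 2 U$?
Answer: $670761$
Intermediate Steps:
$v{\left(R,U \right)} = - 2 U + R \left(6 + R^{2}\right)$ ($v{\left(R,U \right)} = \left(R^{2} + 6\right) R - 2 U = \left(6 + R^{2}\right) R - 2 U = R \left(6 + R^{2}\right) - 2 U = - 2 U + R \left(6 + R^{2}\right)$)
$\left(v{\left(9,-10 \right)} + 16\right)^{2} = \left(\left(9^{3} - -20 + 6 \cdot 9\right) + 16\right)^{2} = \left(\left(729 + 20 + 54\right) + 16\right)^{2} = \left(803 + 16\right)^{2} = 819^{2} = 670761$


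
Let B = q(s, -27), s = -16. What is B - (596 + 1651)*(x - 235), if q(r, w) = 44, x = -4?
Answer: 537077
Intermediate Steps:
B = 44
B - (596 + 1651)*(x - 235) = 44 - (596 + 1651)*(-4 - 235) = 44 - 2247*(-239) = 44 - 1*(-537033) = 44 + 537033 = 537077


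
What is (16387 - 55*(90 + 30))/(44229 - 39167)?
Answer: 9787/5062 ≈ 1.9334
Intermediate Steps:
(16387 - 55*(90 + 30))/(44229 - 39167) = (16387 - 55*120)/5062 = (16387 - 6600)*(1/5062) = 9787*(1/5062) = 9787/5062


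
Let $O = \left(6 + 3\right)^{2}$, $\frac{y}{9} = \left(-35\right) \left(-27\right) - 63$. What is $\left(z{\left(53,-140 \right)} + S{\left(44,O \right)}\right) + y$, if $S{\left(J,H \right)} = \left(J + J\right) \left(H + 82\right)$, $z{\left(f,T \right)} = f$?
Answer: $22335$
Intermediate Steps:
$y = 7938$ ($y = 9 \left(\left(-35\right) \left(-27\right) - 63\right) = 9 \left(945 - 63\right) = 9 \cdot 882 = 7938$)
$O = 81$ ($O = 9^{2} = 81$)
$S{\left(J,H \right)} = 2 J \left(82 + H\right)$
$\left(z{\left(53,-140 \right)} + S{\left(44,O \right)}\right) + y = \left(53 + 2 \cdot 44 \left(82 + 81\right)\right) + 7938 = \left(53 + 2 \cdot 44 \cdot 163\right) + 7938 = \left(53 + 14344\right) + 7938 = 14397 + 7938 = 22335$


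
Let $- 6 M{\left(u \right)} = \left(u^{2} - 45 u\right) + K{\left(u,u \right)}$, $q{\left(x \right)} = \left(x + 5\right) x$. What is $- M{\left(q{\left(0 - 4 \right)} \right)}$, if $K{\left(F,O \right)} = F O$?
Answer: $\frac{106}{3} \approx 35.333$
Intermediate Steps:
$q{\left(x \right)} = x \left(5 + x\right)$ ($q{\left(x \right)} = \left(5 + x\right) x = x \left(5 + x\right)$)
$M{\left(u \right)} = - \frac{u^{2}}{3} + \frac{15 u}{2}$ ($M{\left(u \right)} = - \frac{\left(u^{2} - 45 u\right) + u u}{6} = - \frac{\left(u^{2} - 45 u\right) + u^{2}}{6} = - \frac{- 45 u + 2 u^{2}}{6} = - \frac{u^{2}}{3} + \frac{15 u}{2}$)
$- M{\left(q{\left(0 - 4 \right)} \right)} = - \frac{\left(0 - 4\right) \left(5 + \left(0 - 4\right)\right) \left(45 - 2 \left(0 - 4\right) \left(5 + \left(0 - 4\right)\right)\right)}{6} = - \frac{- 4 \left(5 - 4\right) \left(45 - 2 \left(- 4 \left(5 - 4\right)\right)\right)}{6} = - \frac{\left(-4\right) 1 \left(45 - 2 \left(\left(-4\right) 1\right)\right)}{6} = - \frac{\left(-4\right) \left(45 - -8\right)}{6} = - \frac{\left(-4\right) \left(45 + 8\right)}{6} = - \frac{\left(-4\right) 53}{6} = \left(-1\right) \left(- \frac{106}{3}\right) = \frac{106}{3}$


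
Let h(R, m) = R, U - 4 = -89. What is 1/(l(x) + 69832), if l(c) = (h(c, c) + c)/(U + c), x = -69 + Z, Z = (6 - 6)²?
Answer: 77/5377133 ≈ 1.4320e-5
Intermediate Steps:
U = -85 (U = 4 - 89 = -85)
Z = 0 (Z = 0² = 0)
x = -69 (x = -69 + 0 = -69)
l(c) = 2*c/(-85 + c) (l(c) = (c + c)/(-85 + c) = (2*c)/(-85 + c) = 2*c/(-85 + c))
1/(l(x) + 69832) = 1/(2*(-69)/(-85 - 69) + 69832) = 1/(2*(-69)/(-154) + 69832) = 1/(2*(-69)*(-1/154) + 69832) = 1/(69/77 + 69832) = 1/(5377133/77) = 77/5377133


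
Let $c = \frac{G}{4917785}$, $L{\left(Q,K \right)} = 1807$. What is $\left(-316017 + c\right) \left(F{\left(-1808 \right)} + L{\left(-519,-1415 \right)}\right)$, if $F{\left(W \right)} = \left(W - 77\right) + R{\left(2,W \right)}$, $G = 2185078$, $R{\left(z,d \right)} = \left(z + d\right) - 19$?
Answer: $\frac{2957455111239101}{4917785} \approx 6.0138 \cdot 10^{8}$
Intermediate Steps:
$R{\left(z,d \right)} = -19 + d + z$ ($R{\left(z,d \right)} = \left(d + z\right) - 19 = -19 + d + z$)
$F{\left(W \right)} = -94 + 2 W$ ($F{\left(W \right)} = \left(W - 77\right) + \left(-19 + W + 2\right) = \left(-77 + W\right) + \left(-17 + W\right) = -94 + 2 W$)
$c = \frac{2185078}{4917785} \approx 0.44432$
$\left(-316017 + c\right) \left(F{\left(-1808 \right)} + L{\left(-519,-1415 \right)}\right) = \left(-316017 + \frac{2185078}{4917785}\right) \left(\left(-94 + 2 \left(-1808\right)\right) + 1807\right) = - \frac{1554101477267 \left(\left(-94 - 3616\right) + 1807\right)}{4917785} = - \frac{1554101477267 \left(-3710 + 1807\right)}{4917785} = \left(- \frac{1554101477267}{4917785}\right) \left(-1903\right) = \frac{2957455111239101}{4917785}$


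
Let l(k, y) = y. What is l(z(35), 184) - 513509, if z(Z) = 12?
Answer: -513325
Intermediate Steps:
l(z(35), 184) - 513509 = 184 - 513509 = -513325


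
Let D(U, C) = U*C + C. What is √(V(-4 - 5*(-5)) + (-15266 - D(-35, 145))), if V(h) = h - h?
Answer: 4*I*√646 ≈ 101.67*I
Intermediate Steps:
V(h) = 0
D(U, C) = C + C*U (D(U, C) = C*U + C = C + C*U)
√(V(-4 - 5*(-5)) + (-15266 - D(-35, 145))) = √(0 + (-15266 - 145*(1 - 35))) = √(0 + (-15266 - 145*(-34))) = √(0 + (-15266 - 1*(-4930))) = √(0 + (-15266 + 4930)) = √(0 - 10336) = √(-10336) = 4*I*√646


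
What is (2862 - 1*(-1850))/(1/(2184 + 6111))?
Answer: 39086040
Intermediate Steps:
(2862 - 1*(-1850))/(1/(2184 + 6111)) = (2862 + 1850)/(1/8295) = 4712/(1/8295) = 4712*8295 = 39086040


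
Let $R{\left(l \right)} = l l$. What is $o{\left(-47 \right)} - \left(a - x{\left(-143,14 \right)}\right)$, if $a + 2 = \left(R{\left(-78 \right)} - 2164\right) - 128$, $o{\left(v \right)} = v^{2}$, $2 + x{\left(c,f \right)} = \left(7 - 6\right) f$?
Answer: $-1569$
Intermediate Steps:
$R{\left(l \right)} = l^{2}$
$x{\left(c,f \right)} = -2 + f$ ($x{\left(c,f \right)} = -2 + \left(7 - 6\right) f = -2 + 1 f = -2 + f$)
$a = 3790$ ($a = -2 - \left(2292 - 6084\right) = -2 + \left(\left(6084 - 2164\right) - 128\right) = -2 + \left(3920 - 128\right) = -2 + 3792 = 3790$)
$o{\left(-47 \right)} - \left(a - x{\left(-143,14 \right)}\right) = \left(-47\right)^{2} - \left(3790 - \left(-2 + 14\right)\right) = 2209 - \left(3790 - 12\right) = 2209 - 3778 = -1569$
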